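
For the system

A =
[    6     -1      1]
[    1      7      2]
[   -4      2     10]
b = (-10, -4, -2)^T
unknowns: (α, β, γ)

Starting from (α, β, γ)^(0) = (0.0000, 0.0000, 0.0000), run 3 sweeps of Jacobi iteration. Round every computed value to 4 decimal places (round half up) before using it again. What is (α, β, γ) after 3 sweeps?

Iteration 1:
  α = (-10 - (-1)·0.0000 - (1)·0.0000) / (6) = -1.6667
  β = (-4 - (1)·0.0000 - (2)·0.0000) / (7) = -0.5714
  γ = (-2 - (-4)·0.0000 - (2)·0.0000) / (10) = -0.2000
Iteration 2:
  α = (-10 - (-1)·-0.5714 - (1)·-0.2000) / (6) = -1.7286
  β = (-4 - (1)·-1.6667 - (2)·-0.2000) / (7) = -0.2762
  γ = (-2 - (-4)·-1.6667 - (2)·-0.5714) / (10) = -0.7524
Iteration 3:
  α = (-10 - (-1)·-0.2762 - (1)·-0.7524) / (6) = -1.5873
  β = (-4 - (1)·-1.7286 - (2)·-0.7524) / (7) = -0.1095
  γ = (-2 - (-4)·-1.7286 - (2)·-0.2762) / (10) = -0.8362

(-1.5873, -0.1095, -0.8362)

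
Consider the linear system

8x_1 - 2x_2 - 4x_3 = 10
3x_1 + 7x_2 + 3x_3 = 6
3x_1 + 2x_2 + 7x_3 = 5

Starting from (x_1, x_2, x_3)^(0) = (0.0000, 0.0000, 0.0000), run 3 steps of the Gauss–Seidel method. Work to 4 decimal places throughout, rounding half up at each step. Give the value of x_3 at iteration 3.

Iteration 1:
  x_1 = (10 - (-2)·0.0000 - (-4)·0.0000) / (8) = 1.2500
  x_2 = (6 - (3)·1.2500 - (3)·0.0000) / (7) = 0.3214
  x_3 = (5 - (3)·1.2500 - (2)·0.3214) / (7) = 0.0867
Iteration 2:
  x_1 = (10 - (-2)·0.3214 - (-4)·0.0867) / (8) = 1.3737
  x_2 = (6 - (3)·1.3737 - (3)·0.0867) / (7) = 0.2313
  x_3 = (5 - (3)·1.3737 - (2)·0.2313) / (7) = 0.0595
Iteration 3:
  x_1 = (10 - (-2)·0.2313 - (-4)·0.0595) / (8) = 1.3376
  x_2 = (6 - (3)·1.3376 - (3)·0.0595) / (7) = 0.2584
  x_3 = (5 - (3)·1.3376 - (2)·0.2584) / (7) = 0.0672

0.0672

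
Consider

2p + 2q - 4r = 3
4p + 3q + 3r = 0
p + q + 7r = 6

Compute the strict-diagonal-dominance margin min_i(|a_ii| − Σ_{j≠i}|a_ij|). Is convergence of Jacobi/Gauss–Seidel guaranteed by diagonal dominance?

-4

row 1: |2| − (2+4) = -4
row 2: |3| − (4+3) = -4
row 3: |7| − (1+1) = 5
minimum over rows = -4 → not strictly diagonally dominant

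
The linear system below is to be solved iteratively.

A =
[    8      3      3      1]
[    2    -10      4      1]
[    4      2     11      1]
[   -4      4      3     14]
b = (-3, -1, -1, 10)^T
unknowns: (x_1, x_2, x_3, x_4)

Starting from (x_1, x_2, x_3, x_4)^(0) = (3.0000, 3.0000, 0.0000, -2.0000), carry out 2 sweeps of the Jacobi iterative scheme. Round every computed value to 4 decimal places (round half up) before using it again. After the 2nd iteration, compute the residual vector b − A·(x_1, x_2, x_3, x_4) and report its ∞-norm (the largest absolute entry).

Iteration 1:
  x_1 = (-3 - (3)·3.0000 - (3)·0.0000 - (1)·-2.0000) / (8) = -1.2500
  x_2 = (-1 - (2)·3.0000 - (4)·0.0000 - (1)·-2.0000) / (-10) = 0.5000
  x_3 = (-1 - (4)·3.0000 - (2)·3.0000 - (1)·-2.0000) / (11) = -1.5455
  x_4 = (10 - (-4)·3.0000 - (4)·3.0000 - (3)·0.0000) / (14) = 0.7143
Iteration 2:
  x_1 = (-3 - (3)·0.5000 - (3)·-1.5455 - (1)·0.7143) / (8) = -0.0722
  x_2 = (-1 - (2)·-1.2500 - (4)·-1.5455 - (1)·0.7143) / (-10) = -0.6968
  x_3 = (-1 - (4)·-1.2500 - (2)·0.5000 - (1)·0.7143) / (11) = 0.2078
  x_4 = (10 - (-4)·-1.2500 - (4)·0.5000 - (3)·-1.5455) / (14) = 0.5455
Residual b − A·x = (-1.5009, -9.2003, -2.1489, 4.2380); ∞-norm = 9.2003

9.2003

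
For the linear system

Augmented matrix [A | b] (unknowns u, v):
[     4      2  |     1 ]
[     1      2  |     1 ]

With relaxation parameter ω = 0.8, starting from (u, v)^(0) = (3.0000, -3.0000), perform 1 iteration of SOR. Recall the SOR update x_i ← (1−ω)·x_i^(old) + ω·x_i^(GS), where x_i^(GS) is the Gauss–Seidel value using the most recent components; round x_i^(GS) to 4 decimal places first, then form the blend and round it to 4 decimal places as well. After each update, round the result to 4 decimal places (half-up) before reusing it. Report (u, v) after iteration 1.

Iteration 1:
  u: GS value = (1 - (2)·-3.0000) / (4) = 1.7500;  u ← (1−ω)·3.0000 + ω·1.7500 = 2.0000
  v: GS value = (1 - (1)·2.0000) / (2) = -0.5000;  v ← (1−ω)·-3.0000 + ω·-0.5000 = -1.0000

(2.0000, -1.0000)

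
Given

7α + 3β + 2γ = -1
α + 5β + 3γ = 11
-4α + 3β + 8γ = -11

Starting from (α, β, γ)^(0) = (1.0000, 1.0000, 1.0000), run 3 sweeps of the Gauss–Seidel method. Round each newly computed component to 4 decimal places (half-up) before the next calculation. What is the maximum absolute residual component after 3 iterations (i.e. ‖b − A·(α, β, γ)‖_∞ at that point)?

Iteration 1:
  α = (-1 - (3)·1.0000 - (2)·1.0000) / (7) = -0.8571
  β = (11 - (1)·-0.8571 - (3)·1.0000) / (5) = 1.7714
  γ = (-11 - (-4)·-0.8571 - (3)·1.7714) / (8) = -2.4678
Iteration 2:
  α = (-1 - (3)·1.7714 - (2)·-2.4678) / (7) = -0.1969
  β = (11 - (1)·-0.1969 - (3)·-2.4678) / (5) = 3.7201
  γ = (-11 - (-4)·-0.1969 - (3)·3.7201) / (8) = -2.8685
Iteration 3:
  α = (-1 - (3)·3.7201 - (2)·-2.8685) / (7) = -0.9176
  β = (11 - (1)·-0.9176 - (3)·-2.8685) / (5) = 4.1046
  γ = (-11 - (-4)·-0.9176 - (3)·4.1046) / (8) = -3.3730
Residual b − A·x = (-0.1446, 1.5136, -0.0002); ∞-norm = 1.5136

1.5136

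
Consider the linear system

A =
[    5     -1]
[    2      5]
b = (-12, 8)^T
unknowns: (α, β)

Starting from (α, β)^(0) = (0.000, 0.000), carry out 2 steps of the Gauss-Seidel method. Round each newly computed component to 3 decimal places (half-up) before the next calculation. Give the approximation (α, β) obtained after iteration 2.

(-1.888, 2.355)

Iteration 1:
  α = (-12 - (-1)·0.000) / (5) = -2.400
  β = (8 - (2)·-2.400) / (5) = 2.560
Iteration 2:
  α = (-12 - (-1)·2.560) / (5) = -1.888
  β = (8 - (2)·-1.888) / (5) = 2.355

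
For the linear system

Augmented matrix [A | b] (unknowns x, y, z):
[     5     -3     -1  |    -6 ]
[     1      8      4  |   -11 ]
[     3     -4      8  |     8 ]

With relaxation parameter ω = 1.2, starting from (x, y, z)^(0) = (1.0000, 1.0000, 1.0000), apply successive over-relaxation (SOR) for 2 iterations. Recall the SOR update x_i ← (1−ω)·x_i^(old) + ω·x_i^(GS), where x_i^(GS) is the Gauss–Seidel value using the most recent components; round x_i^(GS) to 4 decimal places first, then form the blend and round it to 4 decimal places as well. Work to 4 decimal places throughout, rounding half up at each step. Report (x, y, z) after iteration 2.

(-3.0193, -0.6658, 2.1797)

Iteration 1:
  x: GS value = (-6 - (-3)·1.0000 - (-1)·1.0000) / (5) = -0.4000;  x ← (1−ω)·1.0000 + ω·-0.4000 = -0.6800
  y: GS value = (-11 - (1)·-0.6800 - (4)·1.0000) / (8) = -1.7900;  y ← (1−ω)·1.0000 + ω·-1.7900 = -2.3480
  z: GS value = (8 - (3)·-0.6800 - (-4)·-2.3480) / (8) = 0.0810;  z ← (1−ω)·1.0000 + ω·0.0810 = -0.1028
Iteration 2:
  x: GS value = (-6 - (-3)·-2.3480 - (-1)·-0.1028) / (5) = -2.6294;  x ← (1−ω)·-0.6800 + ω·-2.6294 = -3.0193
  y: GS value = (-11 - (1)·-3.0193 - (4)·-0.1028) / (8) = -0.9462;  y ← (1−ω)·-2.3480 + ω·-0.9462 = -0.6658
  z: GS value = (8 - (3)·-3.0193 - (-4)·-0.6658) / (8) = 1.7993;  z ← (1−ω)·-0.1028 + ω·1.7993 = 2.1797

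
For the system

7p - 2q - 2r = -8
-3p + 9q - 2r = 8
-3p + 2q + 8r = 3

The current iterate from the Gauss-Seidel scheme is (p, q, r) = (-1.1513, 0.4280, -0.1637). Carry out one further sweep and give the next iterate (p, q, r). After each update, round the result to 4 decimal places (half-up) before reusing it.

One sweep:
  p = (-8 - (-2)·0.4280 - (-2)·-0.1637) / (7) = -1.0673
  q = (8 - (-3)·-1.0673 - (-2)·-0.1637) / (9) = 0.4967
  r = (3 - (-3)·-1.0673 - (2)·0.4967) / (8) = -0.1494

(-1.0673, 0.4967, -0.1494)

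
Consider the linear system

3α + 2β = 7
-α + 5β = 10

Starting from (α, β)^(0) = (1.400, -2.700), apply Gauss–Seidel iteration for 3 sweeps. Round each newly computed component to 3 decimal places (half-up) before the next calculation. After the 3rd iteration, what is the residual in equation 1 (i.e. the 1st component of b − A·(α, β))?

Iteration 1:
  α = (7 - (2)·-2.700) / (3) = 4.133
  β = (10 - (-1)·4.133) / (5) = 2.827
Iteration 2:
  α = (7 - (2)·2.827) / (3) = 0.449
  β = (10 - (-1)·0.449) / (5) = 2.090
Iteration 3:
  α = (7 - (2)·2.090) / (3) = 0.940
  β = (10 - (-1)·0.940) / (5) = 2.188
Residual b − A·x = (-0.196, 0.000)

-0.196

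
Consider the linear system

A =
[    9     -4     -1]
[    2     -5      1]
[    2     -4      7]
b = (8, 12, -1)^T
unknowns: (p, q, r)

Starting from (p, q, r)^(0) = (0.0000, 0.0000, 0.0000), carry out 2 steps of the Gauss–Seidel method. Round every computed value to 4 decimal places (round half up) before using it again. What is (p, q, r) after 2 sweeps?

(-0.1936, -2.7905, -1.6821)

Iteration 1:
  p = (8 - (-4)·0.0000 - (-1)·0.0000) / (9) = 0.8889
  q = (12 - (2)·0.8889 - (1)·0.0000) / (-5) = -2.0444
  r = (-1 - (2)·0.8889 - (-4)·-2.0444) / (7) = -1.5651
Iteration 2:
  p = (8 - (-4)·-2.0444 - (-1)·-1.5651) / (9) = -0.1936
  q = (12 - (2)·-0.1936 - (1)·-1.5651) / (-5) = -2.7905
  r = (-1 - (2)·-0.1936 - (-4)·-2.7905) / (7) = -1.6821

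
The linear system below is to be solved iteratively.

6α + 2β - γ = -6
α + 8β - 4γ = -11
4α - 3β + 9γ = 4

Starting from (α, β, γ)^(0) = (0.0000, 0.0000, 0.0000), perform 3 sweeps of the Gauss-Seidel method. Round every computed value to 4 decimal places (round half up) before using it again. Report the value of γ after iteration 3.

Iteration 1:
  α = (-6 - (2)·0.0000 - (-1)·0.0000) / (6) = -1.0000
  β = (-11 - (1)·-1.0000 - (-4)·0.0000) / (8) = -1.2500
  γ = (4 - (4)·-1.0000 - (-3)·-1.2500) / (9) = 0.4722
Iteration 2:
  α = (-6 - (2)·-1.2500 - (-1)·0.4722) / (6) = -0.5046
  β = (-11 - (1)·-0.5046 - (-4)·0.4722) / (8) = -1.0758
  γ = (4 - (4)·-0.5046 - (-3)·-1.0758) / (9) = 0.3101
Iteration 3:
  α = (-6 - (2)·-1.0758 - (-1)·0.3101) / (6) = -0.5897
  β = (-11 - (1)·-0.5897 - (-4)·0.3101) / (8) = -1.1462
  γ = (4 - (4)·-0.5897 - (-3)·-1.1462) / (9) = 0.3245

0.3245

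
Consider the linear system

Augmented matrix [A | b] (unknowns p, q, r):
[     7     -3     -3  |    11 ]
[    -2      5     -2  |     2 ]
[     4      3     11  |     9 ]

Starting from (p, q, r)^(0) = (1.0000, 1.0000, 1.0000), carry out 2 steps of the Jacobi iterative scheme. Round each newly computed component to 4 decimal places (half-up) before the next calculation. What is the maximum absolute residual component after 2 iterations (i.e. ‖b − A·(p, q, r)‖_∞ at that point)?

1.6782

Iteration 1:
  p = (11 - (-3)·1.0000 - (-3)·1.0000) / (7) = 2.4286
  q = (2 - (-2)·1.0000 - (-2)·1.0000) / (5) = 1.2000
  r = (9 - (4)·1.0000 - (3)·1.0000) / (11) = 0.1818
Iteration 2:
  p = (11 - (-3)·1.2000 - (-3)·0.1818) / (7) = 2.1636
  q = (2 - (-2)·2.4286 - (-2)·0.1818) / (5) = 1.4442
  r = (9 - (4)·2.4286 - (3)·1.2000) / (11) = -0.3922
Residual b − A·x = (-0.9892, -1.6782, 0.3272); ∞-norm = 1.6782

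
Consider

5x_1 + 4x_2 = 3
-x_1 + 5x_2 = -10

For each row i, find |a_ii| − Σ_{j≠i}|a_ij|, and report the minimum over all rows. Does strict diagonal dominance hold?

1

row 1: |5| − (4) = 1
row 2: |5| − (1) = 4
minimum over rows = 1 → strictly diagonally dominant (convergence guaranteed)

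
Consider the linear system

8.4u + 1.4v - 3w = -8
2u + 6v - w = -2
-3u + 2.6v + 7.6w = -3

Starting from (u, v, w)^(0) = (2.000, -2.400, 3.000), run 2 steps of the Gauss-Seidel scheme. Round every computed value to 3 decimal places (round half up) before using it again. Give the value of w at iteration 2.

Iteration 1:
  u = (-8 - (1.4)·-2.400 - (-3)·3.000) / (8.4) = 0.519
  v = (-2 - (2)·0.519 - (-1)·3.000) / (6) = -0.006
  w = (-3 - (-3)·0.519 - (2.6)·-0.006) / (7.6) = -0.188
Iteration 2:
  u = (-8 - (1.4)·-0.006 - (-3)·-0.188) / (8.4) = -1.019
  v = (-2 - (2)·-1.019 - (-1)·-0.188) / (6) = -0.025
  w = (-3 - (-3)·-1.019 - (2.6)·-0.025) / (7.6) = -0.788

-0.788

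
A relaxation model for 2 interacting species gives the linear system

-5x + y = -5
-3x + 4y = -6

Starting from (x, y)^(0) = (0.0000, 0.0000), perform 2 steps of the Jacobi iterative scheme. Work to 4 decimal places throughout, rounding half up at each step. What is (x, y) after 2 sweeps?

Iteration 1:
  x = (-5 - (1)·0.0000) / (-5) = 1.0000
  y = (-6 - (-3)·0.0000) / (4) = -1.5000
Iteration 2:
  x = (-5 - (1)·-1.5000) / (-5) = 0.7000
  y = (-6 - (-3)·1.0000) / (4) = -0.7500

(0.7000, -0.7500)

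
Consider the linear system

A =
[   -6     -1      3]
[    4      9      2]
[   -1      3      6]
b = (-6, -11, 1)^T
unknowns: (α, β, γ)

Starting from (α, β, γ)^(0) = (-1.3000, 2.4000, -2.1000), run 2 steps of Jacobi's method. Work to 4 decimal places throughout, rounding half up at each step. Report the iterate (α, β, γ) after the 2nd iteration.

Iteration 1:
  α = (-6 - (-1)·2.4000 - (3)·-2.1000) / (-6) = -0.4500
  β = (-11 - (4)·-1.3000 - (2)·-2.1000) / (9) = -0.1778
  γ = (1 - (-1)·-1.3000 - (3)·2.4000) / (6) = -1.2500
Iteration 2:
  α = (-6 - (-1)·-0.1778 - (3)·-1.2500) / (-6) = 0.4046
  β = (-11 - (4)·-0.4500 - (2)·-1.2500) / (9) = -0.7444
  γ = (1 - (-1)·-0.4500 - (3)·-0.1778) / (6) = 0.1806

(0.4046, -0.7444, 0.1806)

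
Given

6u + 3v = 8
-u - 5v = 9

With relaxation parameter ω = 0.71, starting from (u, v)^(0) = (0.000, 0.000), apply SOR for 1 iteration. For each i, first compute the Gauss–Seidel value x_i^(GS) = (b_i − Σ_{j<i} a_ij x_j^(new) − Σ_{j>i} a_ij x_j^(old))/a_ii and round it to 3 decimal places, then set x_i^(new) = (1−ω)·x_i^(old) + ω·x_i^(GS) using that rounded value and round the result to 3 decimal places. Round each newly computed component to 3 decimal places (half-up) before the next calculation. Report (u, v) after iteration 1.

(0.946, -1.412)

Iteration 1:
  u: GS value = (8 - (3)·0.000) / (6) = 1.333;  u ← (1−ω)·0.000 + ω·1.333 = 0.946
  v: GS value = (9 - (-1)·0.946) / (-5) = -1.989;  v ← (1−ω)·0.000 + ω·-1.989 = -1.412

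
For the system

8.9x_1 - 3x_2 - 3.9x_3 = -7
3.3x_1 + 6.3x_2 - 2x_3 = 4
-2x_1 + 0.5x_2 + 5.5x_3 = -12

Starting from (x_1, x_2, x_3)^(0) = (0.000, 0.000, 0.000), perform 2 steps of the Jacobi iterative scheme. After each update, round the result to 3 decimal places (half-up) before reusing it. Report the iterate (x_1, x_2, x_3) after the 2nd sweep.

Iteration 1:
  x_1 = (-7 - (-3)·0.000 - (-3.9)·0.000) / (8.9) = -0.787
  x_2 = (4 - (3.3)·0.000 - (-2)·0.000) / (6.3) = 0.635
  x_3 = (-12 - (-2)·0.000 - (0.5)·0.000) / (5.5) = -2.182
Iteration 2:
  x_1 = (-7 - (-3)·0.635 - (-3.9)·-2.182) / (8.9) = -1.529
  x_2 = (4 - (3.3)·-0.787 - (-2)·-2.182) / (6.3) = 0.354
  x_3 = (-12 - (-2)·-0.787 - (0.5)·0.635) / (5.5) = -2.526

(-1.529, 0.354, -2.526)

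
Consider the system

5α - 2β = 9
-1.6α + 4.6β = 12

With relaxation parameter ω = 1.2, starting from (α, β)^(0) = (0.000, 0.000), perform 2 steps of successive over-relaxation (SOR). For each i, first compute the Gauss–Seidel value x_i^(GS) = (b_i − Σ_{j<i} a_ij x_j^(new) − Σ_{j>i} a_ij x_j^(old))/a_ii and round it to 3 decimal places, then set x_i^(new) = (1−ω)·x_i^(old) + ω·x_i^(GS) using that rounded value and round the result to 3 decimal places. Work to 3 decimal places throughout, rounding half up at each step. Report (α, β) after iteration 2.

Iteration 1:
  α: GS value = (9 - (-2)·0.000) / (5) = 1.800;  α ← (1−ω)·0.000 + ω·1.800 = 2.160
  β: GS value = (12 - (-1.6)·2.160) / (4.6) = 3.360;  β ← (1−ω)·0.000 + ω·3.360 = 4.032
Iteration 2:
  α: GS value = (9 - (-2)·4.032) / (5) = 3.413;  α ← (1−ω)·2.160 + ω·3.413 = 3.664
  β: GS value = (12 - (-1.6)·3.664) / (4.6) = 3.883;  β ← (1−ω)·4.032 + ω·3.883 = 3.853

(3.664, 3.853)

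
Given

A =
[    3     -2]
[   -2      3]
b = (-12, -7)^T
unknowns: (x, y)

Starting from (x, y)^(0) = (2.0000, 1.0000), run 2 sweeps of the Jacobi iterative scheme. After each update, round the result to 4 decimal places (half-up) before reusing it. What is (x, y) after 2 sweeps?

Iteration 1:
  x = (-12 - (-2)·1.0000) / (3) = -3.3333
  y = (-7 - (-2)·2.0000) / (3) = -1.0000
Iteration 2:
  x = (-12 - (-2)·-1.0000) / (3) = -4.6667
  y = (-7 - (-2)·-3.3333) / (3) = -4.5555

(-4.6667, -4.5555)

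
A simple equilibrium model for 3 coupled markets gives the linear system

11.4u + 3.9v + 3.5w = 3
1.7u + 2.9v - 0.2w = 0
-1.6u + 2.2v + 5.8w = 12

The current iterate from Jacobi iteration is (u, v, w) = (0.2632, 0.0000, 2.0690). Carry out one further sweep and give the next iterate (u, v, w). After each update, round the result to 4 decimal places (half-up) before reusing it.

One sweep:
  u = (3 - (3.9)·0.0000 - (3.5)·2.0690) / (11.4) = -0.3721
  v = (0 - (1.7)·0.2632 - (-0.2)·2.0690) / (2.9) = -0.0116
  w = (12 - (-1.6)·0.2632 - (2.2)·0.0000) / (5.8) = 2.1416

(-0.3721, -0.0116, 2.1416)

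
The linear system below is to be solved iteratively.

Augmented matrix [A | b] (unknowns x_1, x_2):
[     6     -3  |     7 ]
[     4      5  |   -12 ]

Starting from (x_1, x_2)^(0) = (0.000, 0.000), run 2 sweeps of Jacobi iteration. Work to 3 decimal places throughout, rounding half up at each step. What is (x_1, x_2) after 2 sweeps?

(-0.033, -3.334)

Iteration 1:
  x_1 = (7 - (-3)·0.000) / (6) = 1.167
  x_2 = (-12 - (4)·0.000) / (5) = -2.400
Iteration 2:
  x_1 = (7 - (-3)·-2.400) / (6) = -0.033
  x_2 = (-12 - (4)·1.167) / (5) = -3.334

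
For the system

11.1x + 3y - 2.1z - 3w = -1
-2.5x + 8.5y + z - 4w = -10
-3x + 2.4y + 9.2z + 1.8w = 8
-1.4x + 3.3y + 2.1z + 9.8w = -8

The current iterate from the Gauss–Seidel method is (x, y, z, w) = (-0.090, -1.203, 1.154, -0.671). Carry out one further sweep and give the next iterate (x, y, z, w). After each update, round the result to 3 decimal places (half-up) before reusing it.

(0.272, -1.548, 1.493, -0.576)

One sweep:
  x = (-1 - (3)·-1.203 - (-2.1)·1.154 - (-3)·-0.671) / (11.1) = 0.272
  y = (-10 - (-2.5)·0.272 - (1)·1.154 - (-4)·-0.671) / (8.5) = -1.548
  z = (8 - (-3)·0.272 - (2.4)·-1.548 - (1.8)·-0.671) / (9.2) = 1.493
  w = (-8 - (-1.4)·0.272 - (3.3)·-1.548 - (2.1)·1.493) / (9.8) = -0.576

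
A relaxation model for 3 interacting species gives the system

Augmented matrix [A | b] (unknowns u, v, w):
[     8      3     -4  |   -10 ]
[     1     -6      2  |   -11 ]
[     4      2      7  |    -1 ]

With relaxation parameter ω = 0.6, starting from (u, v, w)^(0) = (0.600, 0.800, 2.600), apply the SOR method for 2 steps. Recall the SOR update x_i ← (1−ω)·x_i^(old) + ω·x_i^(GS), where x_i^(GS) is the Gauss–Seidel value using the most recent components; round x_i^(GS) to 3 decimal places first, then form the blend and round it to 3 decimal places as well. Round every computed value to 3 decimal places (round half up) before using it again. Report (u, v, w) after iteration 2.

Iteration 1:
  u: GS value = (-10 - (3)·0.800 - (-4)·2.600) / (8) = -0.250;  u ← (1−ω)·0.600 + ω·-0.250 = 0.090
  v: GS value = (-11 - (1)·0.090 - (2)·2.600) / (-6) = 2.715;  v ← (1−ω)·0.800 + ω·2.715 = 1.949
  w: GS value = (-1 - (4)·0.090 - (2)·1.949) / (7) = -0.751;  w ← (1−ω)·2.600 + ω·-0.751 = 0.589
Iteration 2:
  u: GS value = (-10 - (3)·1.949 - (-4)·0.589) / (8) = -1.686;  u ← (1−ω)·0.090 + ω·-1.686 = -0.976
  v: GS value = (-11 - (1)·-0.976 - (2)·0.589) / (-6) = 1.867;  v ← (1−ω)·1.949 + ω·1.867 = 1.900
  w: GS value = (-1 - (4)·-0.976 - (2)·1.900) / (7) = -0.128;  w ← (1−ω)·0.589 + ω·-0.128 = 0.159

(-0.976, 1.900, 0.159)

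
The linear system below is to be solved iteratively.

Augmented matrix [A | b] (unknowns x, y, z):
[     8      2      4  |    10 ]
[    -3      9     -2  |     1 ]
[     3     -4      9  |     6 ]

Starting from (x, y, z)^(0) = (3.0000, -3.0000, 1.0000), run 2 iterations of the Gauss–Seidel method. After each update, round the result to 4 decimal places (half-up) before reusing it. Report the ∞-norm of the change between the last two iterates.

0.7268

Iteration 1:
  x = (10 - (2)·-3.0000 - (4)·1.0000) / (8) = 1.5000
  y = (1 - (-3)·1.5000 - (-2)·1.0000) / (9) = 0.8333
  z = (6 - (3)·1.5000 - (-4)·0.8333) / (9) = 0.5370
Iteration 2:
  x = (10 - (2)·0.8333 - (4)·0.5370) / (8) = 0.7732
  y = (1 - (-3)·0.7732 - (-2)·0.5370) / (9) = 0.4882
  z = (6 - (3)·0.7732 - (-4)·0.4882) / (9) = 0.6259
Change: (-0.7268, -0.3451, 0.0889) → max |·| = 0.7268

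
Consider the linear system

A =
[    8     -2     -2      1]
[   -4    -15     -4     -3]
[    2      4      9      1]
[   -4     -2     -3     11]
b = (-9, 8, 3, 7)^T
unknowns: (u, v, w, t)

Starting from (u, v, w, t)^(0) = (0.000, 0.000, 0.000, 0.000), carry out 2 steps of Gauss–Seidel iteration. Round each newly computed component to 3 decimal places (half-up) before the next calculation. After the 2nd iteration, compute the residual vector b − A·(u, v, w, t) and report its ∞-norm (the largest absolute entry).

0.412

Iteration 1:
  u = (-9 - (-2)·0.000 - (-2)·0.000 - (1)·0.000) / (8) = -1.125
  v = (8 - (-4)·-1.125 - (-4)·0.000 - (-3)·0.000) / (-15) = -0.233
  w = (3 - (2)·-1.125 - (4)·-0.233 - (1)·0.000) / (9) = 0.687
  t = (7 - (-4)·-1.125 - (-2)·-0.233 - (-3)·0.687) / (11) = 0.372
Iteration 2:
  u = (-9 - (-2)·-0.233 - (-2)·0.687 - (1)·0.372) / (8) = -1.058
  v = (8 - (-4)·-1.058 - (-4)·0.687 - (-3)·0.372) / (-15) = -0.509
  w = (3 - (2)·-1.058 - (4)·-0.509 - (1)·0.372) / (9) = 0.753
  t = (7 - (-4)·-1.058 - (-2)·-0.509 - (-3)·0.753) / (11) = 0.364
Residual b − A·x = (-0.412, 0.237, 0.011, 0.005); ∞-norm = 0.412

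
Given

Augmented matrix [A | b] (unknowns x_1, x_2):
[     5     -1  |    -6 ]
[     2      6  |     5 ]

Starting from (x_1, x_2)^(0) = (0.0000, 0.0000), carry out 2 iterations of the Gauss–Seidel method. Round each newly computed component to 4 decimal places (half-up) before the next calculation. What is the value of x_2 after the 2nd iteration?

1.1511

Iteration 1:
  x_1 = (-6 - (-1)·0.0000) / (5) = -1.2000
  x_2 = (5 - (2)·-1.2000) / (6) = 1.2333
Iteration 2:
  x_1 = (-6 - (-1)·1.2333) / (5) = -0.9533
  x_2 = (5 - (2)·-0.9533) / (6) = 1.1511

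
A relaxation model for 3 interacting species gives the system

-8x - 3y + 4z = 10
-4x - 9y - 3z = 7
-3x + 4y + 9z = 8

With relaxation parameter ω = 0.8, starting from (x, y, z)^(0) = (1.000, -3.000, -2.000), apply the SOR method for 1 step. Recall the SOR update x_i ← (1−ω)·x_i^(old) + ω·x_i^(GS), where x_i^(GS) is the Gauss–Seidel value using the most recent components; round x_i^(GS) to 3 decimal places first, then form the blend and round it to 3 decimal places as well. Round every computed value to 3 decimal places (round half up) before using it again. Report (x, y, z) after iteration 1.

(-0.700, -0.440, 0.281)

Iteration 1:
  x: GS value = (10 - (-3)·-3.000 - (4)·-2.000) / (-8) = -1.125;  x ← (1−ω)·1.000 + ω·-1.125 = -0.700
  y: GS value = (7 - (-4)·-0.700 - (-3)·-2.000) / (-9) = 0.200;  y ← (1−ω)·-3.000 + ω·0.200 = -0.440
  z: GS value = (8 - (-3)·-0.700 - (4)·-0.440) / (9) = 0.851;  z ← (1−ω)·-2.000 + ω·0.851 = 0.281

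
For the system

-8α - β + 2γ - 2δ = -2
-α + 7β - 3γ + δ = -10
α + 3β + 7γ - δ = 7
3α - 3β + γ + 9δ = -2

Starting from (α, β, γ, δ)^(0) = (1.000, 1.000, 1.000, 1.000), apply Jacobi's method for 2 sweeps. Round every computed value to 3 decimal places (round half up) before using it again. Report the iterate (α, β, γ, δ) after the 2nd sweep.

(0.601, -1.118, 1.363, -0.661)

Iteration 1:
  α = (-2 - (-1)·1.000 - (2)·1.000 - (-2)·1.000) / (-8) = 0.125
  β = (-10 - (-1)·1.000 - (-3)·1.000 - (1)·1.000) / (7) = -1.000
  γ = (7 - (1)·1.000 - (3)·1.000 - (-1)·1.000) / (7) = 0.571
  δ = (-2 - (3)·1.000 - (-3)·1.000 - (1)·1.000) / (9) = -0.333
Iteration 2:
  α = (-2 - (-1)·-1.000 - (2)·0.571 - (-2)·-0.333) / (-8) = 0.601
  β = (-10 - (-1)·0.125 - (-3)·0.571 - (1)·-0.333) / (7) = -1.118
  γ = (7 - (1)·0.125 - (3)·-1.000 - (-1)·-0.333) / (7) = 1.363
  δ = (-2 - (3)·0.125 - (-3)·-1.000 - (1)·0.571) / (9) = -0.661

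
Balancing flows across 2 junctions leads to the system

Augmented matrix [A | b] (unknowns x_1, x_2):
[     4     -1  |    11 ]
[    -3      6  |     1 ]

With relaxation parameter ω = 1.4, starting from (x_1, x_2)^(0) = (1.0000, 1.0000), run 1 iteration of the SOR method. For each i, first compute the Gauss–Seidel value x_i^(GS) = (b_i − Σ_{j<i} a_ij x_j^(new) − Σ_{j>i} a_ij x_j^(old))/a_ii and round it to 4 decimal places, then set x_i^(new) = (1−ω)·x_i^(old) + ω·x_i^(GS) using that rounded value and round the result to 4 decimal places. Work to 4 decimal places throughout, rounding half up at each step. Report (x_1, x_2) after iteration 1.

(3.8000, 2.4934)

Iteration 1:
  x_1: GS value = (11 - (-1)·1.0000) / (4) = 3.0000;  x_1 ← (1−ω)·1.0000 + ω·3.0000 = 3.8000
  x_2: GS value = (1 - (-3)·3.8000) / (6) = 2.0667;  x_2 ← (1−ω)·1.0000 + ω·2.0667 = 2.4934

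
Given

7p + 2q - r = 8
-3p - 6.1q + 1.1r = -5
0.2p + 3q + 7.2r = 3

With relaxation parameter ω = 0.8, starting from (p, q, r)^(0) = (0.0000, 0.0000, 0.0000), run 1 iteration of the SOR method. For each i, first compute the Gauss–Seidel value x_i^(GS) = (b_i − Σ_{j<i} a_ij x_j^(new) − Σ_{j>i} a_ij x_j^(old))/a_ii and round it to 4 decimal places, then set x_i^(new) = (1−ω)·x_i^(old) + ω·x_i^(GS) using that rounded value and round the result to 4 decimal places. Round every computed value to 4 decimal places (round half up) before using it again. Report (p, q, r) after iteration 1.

(0.9143, 0.2960, 0.2143)

Iteration 1:
  p: GS value = (8 - (2)·0.0000 - (-1)·0.0000) / (7) = 1.1429;  p ← (1−ω)·0.0000 + ω·1.1429 = 0.9143
  q: GS value = (-5 - (-3)·0.9143 - (1.1)·0.0000) / (-6.1) = 0.3700;  q ← (1−ω)·0.0000 + ω·0.3700 = 0.2960
  r: GS value = (3 - (0.2)·0.9143 - (3)·0.2960) / (7.2) = 0.2679;  r ← (1−ω)·0.0000 + ω·0.2679 = 0.2143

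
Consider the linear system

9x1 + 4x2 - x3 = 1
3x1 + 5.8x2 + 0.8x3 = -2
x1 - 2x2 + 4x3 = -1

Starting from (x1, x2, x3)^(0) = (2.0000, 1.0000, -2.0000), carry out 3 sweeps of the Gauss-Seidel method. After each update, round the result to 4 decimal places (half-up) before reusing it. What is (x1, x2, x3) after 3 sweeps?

(0.2197, -0.3993, -0.5046)

Iteration 1:
  x1 = (1 - (4)·1.0000 - (-1)·-2.0000) / (9) = -0.5556
  x2 = (-2 - (3)·-0.5556 - (0.8)·-2.0000) / (5.8) = 0.2184
  x3 = (-1 - (1)·-0.5556 - (-2)·0.2184) / (4) = -0.0019
Iteration 2:
  x1 = (1 - (4)·0.2184 - (-1)·-0.0019) / (9) = 0.0138
  x2 = (-2 - (3)·0.0138 - (0.8)·-0.0019) / (5.8) = -0.3517
  x3 = (-1 - (1)·0.0138 - (-2)·-0.3517) / (4) = -0.4293
Iteration 3:
  x1 = (1 - (4)·-0.3517 - (-1)·-0.4293) / (9) = 0.2197
  x2 = (-2 - (3)·0.2197 - (0.8)·-0.4293) / (5.8) = -0.3993
  x3 = (-1 - (1)·0.2197 - (-2)·-0.3993) / (4) = -0.5046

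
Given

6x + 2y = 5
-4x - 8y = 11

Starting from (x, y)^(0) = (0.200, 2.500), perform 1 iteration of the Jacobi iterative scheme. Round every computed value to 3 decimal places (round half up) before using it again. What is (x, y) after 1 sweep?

(0.000, -1.475)

Iteration 1:
  x = (5 - (2)·2.500) / (6) = 0.000
  y = (11 - (-4)·0.200) / (-8) = -1.475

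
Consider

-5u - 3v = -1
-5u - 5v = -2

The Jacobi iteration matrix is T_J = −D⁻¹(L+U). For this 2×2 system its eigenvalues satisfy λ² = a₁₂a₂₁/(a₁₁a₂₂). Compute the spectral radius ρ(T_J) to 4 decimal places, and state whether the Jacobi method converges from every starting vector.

0.7746

a₁₂a₂₁/(a₁₁a₂₂) = (-3)·(-5) / ((-5)·(-5)) = 0.600000
ρ = √|0.600000| = √0.600000 = 0.7746
ρ < 1, so Jacobi converges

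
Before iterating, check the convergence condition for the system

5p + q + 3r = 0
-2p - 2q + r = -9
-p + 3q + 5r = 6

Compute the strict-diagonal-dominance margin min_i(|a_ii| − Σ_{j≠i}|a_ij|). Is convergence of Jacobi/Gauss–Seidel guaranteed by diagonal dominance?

-1

row 1: |5| − (1+3) = 1
row 2: |-2| − (2+1) = -1
row 3: |5| − (1+3) = 1
minimum over rows = -1 → not strictly diagonally dominant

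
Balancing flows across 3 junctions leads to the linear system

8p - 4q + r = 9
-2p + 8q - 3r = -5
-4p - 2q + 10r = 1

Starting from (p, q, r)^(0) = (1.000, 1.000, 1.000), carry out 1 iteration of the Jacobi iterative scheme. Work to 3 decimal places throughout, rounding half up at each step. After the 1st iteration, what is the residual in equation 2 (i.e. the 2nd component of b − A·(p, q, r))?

0.100

Iteration 1:
  p = (9 - (-4)·1.000 - (1)·1.000) / (8) = 1.500
  q = (-5 - (-2)·1.000 - (-3)·1.000) / (8) = 0.000
  r = (1 - (-4)·1.000 - (-2)·1.000) / (10) = 0.700
Residual b − A·x = (-3.700, 0.100, 0.000)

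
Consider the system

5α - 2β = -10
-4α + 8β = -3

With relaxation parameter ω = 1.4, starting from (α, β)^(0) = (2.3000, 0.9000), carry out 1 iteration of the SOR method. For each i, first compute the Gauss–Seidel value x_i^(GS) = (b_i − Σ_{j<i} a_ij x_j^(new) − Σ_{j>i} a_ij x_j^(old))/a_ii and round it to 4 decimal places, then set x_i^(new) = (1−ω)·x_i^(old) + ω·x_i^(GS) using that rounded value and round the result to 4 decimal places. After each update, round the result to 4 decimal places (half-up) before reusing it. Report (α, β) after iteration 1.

(-3.2160, -3.1362)

Iteration 1:
  α: GS value = (-10 - (-2)·0.9000) / (5) = -1.6400;  α ← (1−ω)·2.3000 + ω·-1.6400 = -3.2160
  β: GS value = (-3 - (-4)·-3.2160) / (8) = -1.9830;  β ← (1−ω)·0.9000 + ω·-1.9830 = -3.1362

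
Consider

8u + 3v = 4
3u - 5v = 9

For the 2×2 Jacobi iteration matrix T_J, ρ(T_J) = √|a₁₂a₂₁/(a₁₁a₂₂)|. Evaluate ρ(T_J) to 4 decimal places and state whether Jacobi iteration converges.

0.4743

a₁₂a₂₁/(a₁₁a₂₂) = (3)·(3) / ((8)·(-5)) = -0.225000
ρ = √|-0.225000| = √0.225000 = 0.4743
ρ < 1, so Jacobi converges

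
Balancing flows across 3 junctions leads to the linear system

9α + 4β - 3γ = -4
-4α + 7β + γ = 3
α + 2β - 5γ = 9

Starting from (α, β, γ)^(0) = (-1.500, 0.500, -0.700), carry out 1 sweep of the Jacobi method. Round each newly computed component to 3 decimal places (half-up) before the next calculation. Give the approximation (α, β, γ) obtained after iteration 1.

(-0.900, -0.329, -1.900)

Iteration 1:
  α = (-4 - (4)·0.500 - (-3)·-0.700) / (9) = -0.900
  β = (3 - (-4)·-1.500 - (1)·-0.700) / (7) = -0.329
  γ = (9 - (1)·-1.500 - (2)·0.500) / (-5) = -1.900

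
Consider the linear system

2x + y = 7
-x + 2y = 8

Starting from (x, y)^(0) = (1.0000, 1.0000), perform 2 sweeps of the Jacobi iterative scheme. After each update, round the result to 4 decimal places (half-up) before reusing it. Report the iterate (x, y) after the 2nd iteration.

(1.2500, 5.5000)

Iteration 1:
  x = (7 - (1)·1.0000) / (2) = 3.0000
  y = (8 - (-1)·1.0000) / (2) = 4.5000
Iteration 2:
  x = (7 - (1)·4.5000) / (2) = 1.2500
  y = (8 - (-1)·3.0000) / (2) = 5.5000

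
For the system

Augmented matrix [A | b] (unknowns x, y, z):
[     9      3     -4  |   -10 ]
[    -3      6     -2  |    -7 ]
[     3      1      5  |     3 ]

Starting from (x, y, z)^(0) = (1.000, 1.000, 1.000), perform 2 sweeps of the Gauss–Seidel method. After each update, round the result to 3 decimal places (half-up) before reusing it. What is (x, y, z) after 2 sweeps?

Iteration 1:
  x = (-10 - (3)·1.000 - (-4)·1.000) / (9) = -1.000
  y = (-7 - (-3)·-1.000 - (-2)·1.000) / (6) = -1.333
  z = (3 - (3)·-1.000 - (1)·-1.333) / (5) = 1.467
Iteration 2:
  x = (-10 - (3)·-1.333 - (-4)·1.467) / (9) = -0.015
  y = (-7 - (-3)·-0.015 - (-2)·1.467) / (6) = -0.685
  z = (3 - (3)·-0.015 - (1)·-0.685) / (5) = 0.746

(-0.015, -0.685, 0.746)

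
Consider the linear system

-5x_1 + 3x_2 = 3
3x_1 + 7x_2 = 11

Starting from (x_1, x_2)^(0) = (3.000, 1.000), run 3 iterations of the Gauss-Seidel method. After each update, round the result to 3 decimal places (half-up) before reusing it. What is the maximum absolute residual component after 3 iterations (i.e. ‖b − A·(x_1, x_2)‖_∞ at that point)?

Iteration 1:
  x_1 = (3 - (3)·1.000) / (-5) = 0.000
  x_2 = (11 - (3)·0.000) / (7) = 1.571
Iteration 2:
  x_1 = (3 - (3)·1.571) / (-5) = 0.343
  x_2 = (11 - (3)·0.343) / (7) = 1.424
Iteration 3:
  x_1 = (3 - (3)·1.424) / (-5) = 0.254
  x_2 = (11 - (3)·0.254) / (7) = 1.463
Residual b − A·x = (-0.119, -0.003); ∞-norm = 0.119

0.119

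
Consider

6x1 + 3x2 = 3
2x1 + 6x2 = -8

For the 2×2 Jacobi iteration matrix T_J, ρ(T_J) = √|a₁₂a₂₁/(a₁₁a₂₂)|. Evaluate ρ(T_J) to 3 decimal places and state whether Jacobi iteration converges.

a₁₂a₂₁/(a₁₁a₂₂) = (3)·(2) / ((6)·(6)) = 0.166667
ρ = √|0.166667| = √0.166667 = 0.408
ρ < 1, so Jacobi converges

0.408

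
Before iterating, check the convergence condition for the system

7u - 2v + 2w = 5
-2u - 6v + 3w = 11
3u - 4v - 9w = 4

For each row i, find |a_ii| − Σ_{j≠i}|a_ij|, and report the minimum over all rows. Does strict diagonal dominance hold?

1

row 1: |7| − (2+2) = 3
row 2: |-6| − (2+3) = 1
row 3: |-9| − (3+4) = 2
minimum over rows = 1 → strictly diagonally dominant (convergence guaranteed)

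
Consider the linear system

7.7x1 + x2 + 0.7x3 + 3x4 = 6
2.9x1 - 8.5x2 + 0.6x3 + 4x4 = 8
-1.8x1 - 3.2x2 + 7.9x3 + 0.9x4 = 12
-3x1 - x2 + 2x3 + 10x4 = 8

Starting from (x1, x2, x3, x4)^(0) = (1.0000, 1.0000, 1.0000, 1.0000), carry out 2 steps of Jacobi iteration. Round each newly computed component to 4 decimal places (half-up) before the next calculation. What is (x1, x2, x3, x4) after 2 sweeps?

Iteration 1:
  x1 = (6 - (1)·1.0000 - (0.7)·1.0000 - (3)·1.0000) / (7.7) = 0.1688
  x2 = (8 - (2.9)·1.0000 - (0.6)·1.0000 - (4)·1.0000) / (-8.5) = -0.0588
  x3 = (12 - (-1.8)·1.0000 - (-3.2)·1.0000 - (0.9)·1.0000) / (7.9) = 2.0380
  x4 = (8 - (-3)·1.0000 - (-1)·1.0000 - (2)·1.0000) / (10) = 1.0000
Iteration 2:
  x1 = (6 - (1)·-0.0588 - (0.7)·2.0380 - (3)·1.0000) / (7.7) = 0.2120
  x2 = (8 - (2.9)·0.1688 - (0.6)·2.0380 - (4)·1.0000) / (-8.5) = -0.2691
  x3 = (12 - (-1.8)·0.1688 - (-3.2)·-0.0588 - (0.9)·1.0000) / (7.9) = 1.4197
  x4 = (8 - (-3)·0.1688 - (-1)·-0.0588 - (2)·2.0380) / (10) = 0.4372

(0.2120, -0.2691, 1.4197, 0.4372)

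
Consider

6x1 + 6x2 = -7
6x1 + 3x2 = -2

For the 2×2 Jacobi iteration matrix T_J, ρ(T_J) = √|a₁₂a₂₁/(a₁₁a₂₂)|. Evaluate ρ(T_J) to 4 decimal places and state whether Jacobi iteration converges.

1.4142

a₁₂a₂₁/(a₁₁a₂₂) = (6)·(6) / ((6)·(3)) = 2.000000
ρ = √|2.000000| = √2.000000 = 1.4142
ρ > 1, so Jacobi diverges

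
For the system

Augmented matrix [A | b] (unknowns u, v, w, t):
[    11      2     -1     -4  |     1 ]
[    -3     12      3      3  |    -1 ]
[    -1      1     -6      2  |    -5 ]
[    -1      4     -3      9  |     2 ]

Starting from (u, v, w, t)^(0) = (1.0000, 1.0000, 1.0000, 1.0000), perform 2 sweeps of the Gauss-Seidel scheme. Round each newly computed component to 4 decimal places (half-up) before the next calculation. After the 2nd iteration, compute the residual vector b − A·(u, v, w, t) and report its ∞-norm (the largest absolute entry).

Iteration 1:
  u = (1 - (2)·1.0000 - (-1)·1.0000 - (-4)·1.0000) / (11) = 0.3636
  v = (-1 - (-3)·0.3636 - (3)·1.0000 - (3)·1.0000) / (12) = -0.4924
  w = (-5 - (-1)·0.3636 - (1)·-0.4924 - (2)·1.0000) / (-6) = 1.0240
  t = (2 - (-1)·0.3636 - (4)·-0.4924 - (-3)·1.0240) / (9) = 0.8228
Iteration 2:
  u = (1 - (2)·-0.4924 - (-1)·1.0240 - (-4)·0.8228) / (11) = 0.5727
  v = (-1 - (-3)·0.5727 - (3)·1.0240 - (3)·0.8228) / (12) = -0.4019
  w = (-5 - (-1)·0.5727 - (1)·-0.4019 - (2)·0.8228) / (-6) = 0.9452
  t = (2 - (-1)·0.5727 - (4)·-0.4019 - (-3)·0.9452) / (9) = 0.7795
Residual b − A·x = (-0.4327, 0.3668, 0.0868, 0.0004); ∞-norm = 0.4327

0.4327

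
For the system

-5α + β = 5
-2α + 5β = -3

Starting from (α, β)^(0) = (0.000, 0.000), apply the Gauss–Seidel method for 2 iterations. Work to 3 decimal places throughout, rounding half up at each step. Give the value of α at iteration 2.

Iteration 1:
  α = (5 - (1)·0.000) / (-5) = -1.000
  β = (-3 - (-2)·-1.000) / (5) = -1.000
Iteration 2:
  α = (5 - (1)·-1.000) / (-5) = -1.200
  β = (-3 - (-2)·-1.200) / (5) = -1.080

-1.200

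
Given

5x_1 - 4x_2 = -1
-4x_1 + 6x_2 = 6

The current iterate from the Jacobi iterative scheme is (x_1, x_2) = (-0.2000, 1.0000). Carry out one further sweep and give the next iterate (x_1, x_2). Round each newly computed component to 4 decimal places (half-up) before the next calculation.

One sweep:
  x_1 = (-1 - (-4)·1.0000) / (5) = 0.6000
  x_2 = (6 - (-4)·-0.2000) / (6) = 0.8667

(0.6000, 0.8667)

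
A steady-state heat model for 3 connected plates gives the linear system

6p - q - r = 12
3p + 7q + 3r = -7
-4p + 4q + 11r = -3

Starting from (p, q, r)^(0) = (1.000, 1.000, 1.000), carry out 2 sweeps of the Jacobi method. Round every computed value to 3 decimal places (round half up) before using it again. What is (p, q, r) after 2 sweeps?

(1.645, -1.883, 1.251)

Iteration 1:
  p = (12 - (-1)·1.000 - (-1)·1.000) / (6) = 2.333
  q = (-7 - (3)·1.000 - (3)·1.000) / (7) = -1.857
  r = (-3 - (-4)·1.000 - (4)·1.000) / (11) = -0.273
Iteration 2:
  p = (12 - (-1)·-1.857 - (-1)·-0.273) / (6) = 1.645
  q = (-7 - (3)·2.333 - (3)·-0.273) / (7) = -1.883
  r = (-3 - (-4)·2.333 - (4)·-1.857) / (11) = 1.251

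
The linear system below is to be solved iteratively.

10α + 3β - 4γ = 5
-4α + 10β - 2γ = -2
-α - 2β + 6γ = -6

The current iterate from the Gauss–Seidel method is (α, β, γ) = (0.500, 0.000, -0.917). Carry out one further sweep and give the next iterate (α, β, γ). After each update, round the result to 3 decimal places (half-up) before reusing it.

One sweep:
  α = (5 - (3)·0.000 - (-4)·-0.917) / (10) = 0.133
  β = (-2 - (-4)·0.133 - (-2)·-0.917) / (10) = -0.330
  γ = (-6 - (-1)·0.133 - (-2)·-0.330) / (6) = -1.088

(0.133, -0.330, -1.088)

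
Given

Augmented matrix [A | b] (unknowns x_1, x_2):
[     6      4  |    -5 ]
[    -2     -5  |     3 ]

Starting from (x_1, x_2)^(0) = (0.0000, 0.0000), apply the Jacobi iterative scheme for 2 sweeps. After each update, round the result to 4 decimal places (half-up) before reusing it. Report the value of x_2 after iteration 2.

Iteration 1:
  x_1 = (-5 - (4)·0.0000) / (6) = -0.8333
  x_2 = (3 - (-2)·0.0000) / (-5) = -0.6000
Iteration 2:
  x_1 = (-5 - (4)·-0.6000) / (6) = -0.4333
  x_2 = (3 - (-2)·-0.8333) / (-5) = -0.2667

-0.2667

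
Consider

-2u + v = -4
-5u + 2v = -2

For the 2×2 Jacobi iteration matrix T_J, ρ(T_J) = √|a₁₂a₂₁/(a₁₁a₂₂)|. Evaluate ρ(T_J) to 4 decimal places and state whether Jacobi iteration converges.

1.1180

a₁₂a₂₁/(a₁₁a₂₂) = (1)·(-5) / ((-2)·(2)) = 1.250000
ρ = √|1.250000| = √1.250000 = 1.1180
ρ > 1, so Jacobi diverges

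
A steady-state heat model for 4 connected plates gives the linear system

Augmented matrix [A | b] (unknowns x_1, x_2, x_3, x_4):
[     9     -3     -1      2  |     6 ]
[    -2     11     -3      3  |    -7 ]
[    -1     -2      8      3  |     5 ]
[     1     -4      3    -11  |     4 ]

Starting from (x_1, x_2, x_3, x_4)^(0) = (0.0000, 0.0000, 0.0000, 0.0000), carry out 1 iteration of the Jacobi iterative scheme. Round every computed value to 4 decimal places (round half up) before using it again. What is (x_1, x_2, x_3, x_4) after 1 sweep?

Iteration 1:
  x_1 = (6 - (-3)·0.0000 - (-1)·0.0000 - (2)·0.0000) / (9) = 0.6667
  x_2 = (-7 - (-2)·0.0000 - (-3)·0.0000 - (3)·0.0000) / (11) = -0.6364
  x_3 = (5 - (-1)·0.0000 - (-2)·0.0000 - (3)·0.0000) / (8) = 0.6250
  x_4 = (4 - (1)·0.0000 - (-4)·0.0000 - (3)·0.0000) / (-11) = -0.3636

(0.6667, -0.6364, 0.6250, -0.3636)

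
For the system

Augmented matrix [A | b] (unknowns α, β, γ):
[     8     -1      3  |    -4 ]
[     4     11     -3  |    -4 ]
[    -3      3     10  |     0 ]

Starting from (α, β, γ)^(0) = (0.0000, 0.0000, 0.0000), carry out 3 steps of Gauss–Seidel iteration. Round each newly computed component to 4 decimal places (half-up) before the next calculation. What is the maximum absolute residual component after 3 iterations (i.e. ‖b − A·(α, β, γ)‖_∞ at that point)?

0.0208

Iteration 1:
  α = (-4 - (-1)·0.0000 - (3)·0.0000) / (8) = -0.5000
  β = (-4 - (4)·-0.5000 - (-3)·0.0000) / (11) = -0.1818
  γ = (0 - (-3)·-0.5000 - (3)·-0.1818) / (10) = -0.0955
Iteration 2:
  α = (-4 - (-1)·-0.1818 - (3)·-0.0955) / (8) = -0.4869
  β = (-4 - (4)·-0.4869 - (-3)·-0.0955) / (11) = -0.2126
  γ = (0 - (-3)·-0.4869 - (3)·-0.2126) / (10) = -0.0823
Iteration 3:
  α = (-4 - (-1)·-0.2126 - (3)·-0.0823) / (8) = -0.4957
  β = (-4 - (4)·-0.4957 - (-3)·-0.0823) / (11) = -0.2058
  γ = (0 - (-3)·-0.4957 - (3)·-0.2058) / (10) = -0.0870
Residual b − A·x = (0.0208, -0.0144, 0.0003); ∞-norm = 0.0208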